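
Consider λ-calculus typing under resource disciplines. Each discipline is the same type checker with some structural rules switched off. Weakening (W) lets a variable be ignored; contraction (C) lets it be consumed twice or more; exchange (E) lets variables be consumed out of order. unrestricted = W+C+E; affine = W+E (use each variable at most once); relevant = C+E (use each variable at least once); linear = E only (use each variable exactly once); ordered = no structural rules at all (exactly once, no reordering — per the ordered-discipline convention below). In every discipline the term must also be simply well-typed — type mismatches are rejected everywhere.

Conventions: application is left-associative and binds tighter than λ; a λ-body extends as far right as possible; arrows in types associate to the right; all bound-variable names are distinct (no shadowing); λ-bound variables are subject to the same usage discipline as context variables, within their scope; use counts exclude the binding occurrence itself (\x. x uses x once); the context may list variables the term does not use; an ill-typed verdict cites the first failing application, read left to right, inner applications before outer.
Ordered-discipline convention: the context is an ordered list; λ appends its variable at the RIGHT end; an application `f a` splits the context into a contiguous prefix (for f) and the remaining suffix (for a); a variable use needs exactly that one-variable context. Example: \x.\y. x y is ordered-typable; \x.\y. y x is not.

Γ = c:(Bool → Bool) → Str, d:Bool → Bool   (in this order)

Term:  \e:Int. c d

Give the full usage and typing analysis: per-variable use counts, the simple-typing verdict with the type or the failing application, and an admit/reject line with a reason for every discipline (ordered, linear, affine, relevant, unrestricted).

usage: c: 1×; d: 1×; e (bound): 0×
use order (left to right): c, d
typing: the term checks, with type Int → Str
ordered: ✗, needs weakening: e unused
linear: ✗, needs weakening: e unused
affine: ✓, at most one use each (c, d, e)
relevant: ✗, needs weakening: e unused
unrestricted: ✓, typability at Int → Str is all that's needed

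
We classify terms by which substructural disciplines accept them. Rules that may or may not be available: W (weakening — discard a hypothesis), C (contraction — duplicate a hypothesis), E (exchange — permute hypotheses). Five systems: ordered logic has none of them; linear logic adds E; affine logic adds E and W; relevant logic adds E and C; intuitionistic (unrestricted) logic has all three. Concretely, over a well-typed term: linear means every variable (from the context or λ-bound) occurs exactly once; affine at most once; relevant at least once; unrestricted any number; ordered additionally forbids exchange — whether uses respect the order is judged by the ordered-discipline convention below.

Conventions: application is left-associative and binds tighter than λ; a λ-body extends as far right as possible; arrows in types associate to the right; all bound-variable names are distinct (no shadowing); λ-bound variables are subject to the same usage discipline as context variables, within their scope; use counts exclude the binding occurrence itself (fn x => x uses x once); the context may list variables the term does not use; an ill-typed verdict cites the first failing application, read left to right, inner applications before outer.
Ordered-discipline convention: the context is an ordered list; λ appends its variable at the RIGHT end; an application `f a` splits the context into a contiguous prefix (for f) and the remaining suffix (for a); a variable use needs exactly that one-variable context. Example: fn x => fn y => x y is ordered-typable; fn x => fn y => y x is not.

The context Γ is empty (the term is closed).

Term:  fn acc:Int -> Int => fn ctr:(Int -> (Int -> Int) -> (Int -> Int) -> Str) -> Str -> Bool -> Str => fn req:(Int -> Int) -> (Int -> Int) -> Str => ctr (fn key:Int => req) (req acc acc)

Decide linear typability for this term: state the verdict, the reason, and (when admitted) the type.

no — acc ×2, req ×2 used more than once (contraction); key left unused
counts: acc [bound]=2; ctr [bound]=1; req [bound]=2; key [bound]=0
order of uses: ctr, req, req, acc, acc
typing: ✓ — (Int -> Int) -> ((Int -> (Int -> Int) -> (Int -> Int) -> Str) -> Str -> Bool -> Str) -> ((Int -> Int) -> (Int -> Int) -> Str) -> Bool -> Str
per-discipline verdicts: ordered ✗ · linear ✗ · affine ✗ · relevant ✗ · unrestricted ✓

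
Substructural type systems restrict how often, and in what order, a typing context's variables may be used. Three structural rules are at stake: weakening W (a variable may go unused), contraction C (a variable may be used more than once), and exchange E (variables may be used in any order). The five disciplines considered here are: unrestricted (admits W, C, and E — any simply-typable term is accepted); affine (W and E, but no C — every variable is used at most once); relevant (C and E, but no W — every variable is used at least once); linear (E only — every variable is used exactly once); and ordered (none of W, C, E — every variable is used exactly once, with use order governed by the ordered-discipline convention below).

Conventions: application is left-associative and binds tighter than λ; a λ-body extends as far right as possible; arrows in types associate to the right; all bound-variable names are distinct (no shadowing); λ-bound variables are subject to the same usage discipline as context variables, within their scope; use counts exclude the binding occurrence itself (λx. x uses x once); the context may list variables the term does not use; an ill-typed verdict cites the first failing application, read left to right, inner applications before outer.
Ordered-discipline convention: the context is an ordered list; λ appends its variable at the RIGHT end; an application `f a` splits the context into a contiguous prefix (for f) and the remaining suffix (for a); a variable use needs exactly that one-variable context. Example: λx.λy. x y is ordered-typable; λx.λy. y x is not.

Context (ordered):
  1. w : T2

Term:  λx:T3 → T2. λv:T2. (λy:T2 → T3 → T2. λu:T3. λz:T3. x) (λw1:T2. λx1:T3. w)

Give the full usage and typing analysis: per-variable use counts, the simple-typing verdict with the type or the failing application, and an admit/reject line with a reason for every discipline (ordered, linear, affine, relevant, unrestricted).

use counts: w=1; x (λ-bound)=1; v (λ-bound)=0; y (λ-bound)=0; u (λ-bound)=0; z (λ-bound)=0; w1 (λ-bound)=0; x1 (λ-bound)=0
use order (left to right): x, w
typing: well-typed — term : (T3 → T2) → T2 → T3 → T3 → T3 → T2
ordered: ✗ — v, y, u, z, w1, x1 never used (weakening)
linear: ✗ — v, y, u, z, w1, x1 never used (weakening)
affine: ✓ — w, x, v, y, u, z, w1, x1: no repeats, contraction unneeded
relevant: ✗ — v, y, u, z, w1, x1 never used (weakening)
unrestricted: ✓ — well-typed at (T3 → T2) → T2 → T3 → T3 → T3 → T2; no restrictions here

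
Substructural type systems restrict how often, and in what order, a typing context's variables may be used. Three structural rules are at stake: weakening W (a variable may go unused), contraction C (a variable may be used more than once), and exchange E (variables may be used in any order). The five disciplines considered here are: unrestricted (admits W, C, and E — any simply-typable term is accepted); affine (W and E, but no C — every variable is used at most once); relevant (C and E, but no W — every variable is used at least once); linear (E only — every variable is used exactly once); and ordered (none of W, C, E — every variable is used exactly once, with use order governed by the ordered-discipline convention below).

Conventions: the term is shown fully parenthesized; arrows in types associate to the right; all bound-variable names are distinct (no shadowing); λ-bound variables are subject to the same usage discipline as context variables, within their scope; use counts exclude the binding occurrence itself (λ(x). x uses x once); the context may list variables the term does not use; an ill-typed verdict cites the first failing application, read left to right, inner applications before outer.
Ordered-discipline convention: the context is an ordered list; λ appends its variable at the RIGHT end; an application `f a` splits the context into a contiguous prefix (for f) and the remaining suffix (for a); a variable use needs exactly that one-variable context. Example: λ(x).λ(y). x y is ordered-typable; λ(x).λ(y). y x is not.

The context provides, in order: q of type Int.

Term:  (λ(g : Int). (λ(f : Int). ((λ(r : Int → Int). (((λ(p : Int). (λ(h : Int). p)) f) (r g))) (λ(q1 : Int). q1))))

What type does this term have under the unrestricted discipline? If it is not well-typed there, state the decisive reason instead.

term : Int → Int → Int
variable uses: q: 0×, g (λ-bound): 1×, f (λ-bound): 1×, r (λ-bound): 1×, p (λ-bound): 1×, h (λ-bound): 0×, q1 (λ-bound): 1×
uses in reading order: p, f, r, g, q1
typing: ✓ — Int → Int → Int
across the five disciplines: ordered ✗ | linear ✗ | affine ✓ | relevant ✗ | unrestricted ✓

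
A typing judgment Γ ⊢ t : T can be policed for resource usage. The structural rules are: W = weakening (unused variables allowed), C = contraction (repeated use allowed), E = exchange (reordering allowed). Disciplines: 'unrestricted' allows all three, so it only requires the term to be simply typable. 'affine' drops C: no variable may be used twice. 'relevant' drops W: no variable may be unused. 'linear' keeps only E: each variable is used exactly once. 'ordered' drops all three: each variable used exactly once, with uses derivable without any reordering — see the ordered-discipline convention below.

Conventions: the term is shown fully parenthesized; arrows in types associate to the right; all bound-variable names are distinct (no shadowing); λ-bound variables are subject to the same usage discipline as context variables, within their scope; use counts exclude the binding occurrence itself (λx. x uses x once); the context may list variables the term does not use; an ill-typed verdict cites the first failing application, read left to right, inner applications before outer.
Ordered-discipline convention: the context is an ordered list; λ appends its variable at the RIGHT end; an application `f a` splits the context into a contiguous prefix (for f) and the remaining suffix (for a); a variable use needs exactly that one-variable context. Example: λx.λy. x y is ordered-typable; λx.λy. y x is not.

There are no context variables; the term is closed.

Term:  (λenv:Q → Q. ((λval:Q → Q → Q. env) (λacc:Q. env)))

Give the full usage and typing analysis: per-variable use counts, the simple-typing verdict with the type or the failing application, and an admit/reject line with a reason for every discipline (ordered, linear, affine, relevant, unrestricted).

usage: env (λ-bound): 2×; val (λ-bound): 0×; acc (λ-bound): 0×
left-to-right use order: env, env
typing: well-typed — term : (Q → Q) → Q → Q
ordered ✗ (uses contraction: env ×2; unused: val, acc — weakening required)
linear ✗ (uses contraction: env ×2; unused: val, acc — weakening required)
affine ✗ (uses contraction: env ×2)
relevant ✗ (unused: val, acc — weakening required)
unrestricted ✓ (simply typable at (Q → Q) → Q → Q; W, C, E all held)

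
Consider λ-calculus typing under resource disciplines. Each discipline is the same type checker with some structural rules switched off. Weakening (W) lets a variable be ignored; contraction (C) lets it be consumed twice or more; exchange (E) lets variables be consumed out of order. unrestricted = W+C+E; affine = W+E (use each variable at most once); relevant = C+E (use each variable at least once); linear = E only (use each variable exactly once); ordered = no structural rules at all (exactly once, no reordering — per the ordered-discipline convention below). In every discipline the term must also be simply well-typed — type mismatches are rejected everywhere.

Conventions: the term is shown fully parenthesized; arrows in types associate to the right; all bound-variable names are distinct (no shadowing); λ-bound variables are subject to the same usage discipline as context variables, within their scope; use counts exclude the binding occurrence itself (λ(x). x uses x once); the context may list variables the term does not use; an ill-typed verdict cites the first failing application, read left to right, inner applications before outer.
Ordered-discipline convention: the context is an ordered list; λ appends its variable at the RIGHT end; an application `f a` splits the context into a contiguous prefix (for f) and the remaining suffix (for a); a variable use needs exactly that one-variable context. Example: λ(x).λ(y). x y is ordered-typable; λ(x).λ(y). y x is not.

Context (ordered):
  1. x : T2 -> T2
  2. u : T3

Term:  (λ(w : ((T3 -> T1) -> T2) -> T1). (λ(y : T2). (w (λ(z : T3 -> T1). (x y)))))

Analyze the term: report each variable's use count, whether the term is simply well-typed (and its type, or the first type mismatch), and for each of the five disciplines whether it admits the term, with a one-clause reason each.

use counts: x ×1; u ×0; w (λ-bound) ×1; y (λ-bound) ×1; z (λ-bound) ×0
use order (left to right): w, x, y
typing: well-typed at (((T3 -> T1) -> T2) -> T1) -> T2 -> T1
ordered: ✗, unused: u, z — weakening required
linear: ✗, unused: u, z — weakening required
affine: ✓, x, u, w, y, z: no repeats, contraction unneeded
relevant: ✗, unused: u, z — weakening required
unrestricted: ✓, type-checks ((((T3 -> T1) -> T2) -> T1) -> T2 -> T1) and nothing is barred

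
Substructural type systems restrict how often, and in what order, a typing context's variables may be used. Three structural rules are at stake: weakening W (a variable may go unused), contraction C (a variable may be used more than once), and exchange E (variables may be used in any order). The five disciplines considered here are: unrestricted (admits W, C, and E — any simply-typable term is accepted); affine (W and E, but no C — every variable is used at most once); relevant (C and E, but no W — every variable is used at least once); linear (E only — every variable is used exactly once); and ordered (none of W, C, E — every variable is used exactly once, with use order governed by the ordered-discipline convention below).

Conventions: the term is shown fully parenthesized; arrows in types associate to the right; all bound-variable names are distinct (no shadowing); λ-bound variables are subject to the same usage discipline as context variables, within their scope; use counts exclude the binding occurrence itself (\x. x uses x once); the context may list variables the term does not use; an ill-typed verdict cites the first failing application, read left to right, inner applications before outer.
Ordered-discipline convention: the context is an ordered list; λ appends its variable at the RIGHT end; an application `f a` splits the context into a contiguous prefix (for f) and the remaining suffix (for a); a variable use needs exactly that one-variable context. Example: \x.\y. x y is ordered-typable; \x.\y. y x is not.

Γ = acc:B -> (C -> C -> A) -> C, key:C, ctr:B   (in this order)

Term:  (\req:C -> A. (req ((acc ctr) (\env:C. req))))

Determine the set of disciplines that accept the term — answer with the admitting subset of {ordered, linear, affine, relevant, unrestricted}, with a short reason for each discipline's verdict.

admitted in: unrestricted
usage: acc=1, key=0, ctr=1, req (bound)=2, env (bound)=0
use order (left to right): req, acc, ctr, req
typing: the term checks, with type (C -> A) -> A
ordered: ✗ — needs contraction — req ×2; key, env never used (weakening)
linear: ✗ — needs contraction — req ×2; key, env never used (weakening)
affine: ✗ — needs contraction — req ×2
relevant: ✗ — key, env never used (weakening)
unrestricted: ✓ — typability at (C -> A) -> A is all that's needed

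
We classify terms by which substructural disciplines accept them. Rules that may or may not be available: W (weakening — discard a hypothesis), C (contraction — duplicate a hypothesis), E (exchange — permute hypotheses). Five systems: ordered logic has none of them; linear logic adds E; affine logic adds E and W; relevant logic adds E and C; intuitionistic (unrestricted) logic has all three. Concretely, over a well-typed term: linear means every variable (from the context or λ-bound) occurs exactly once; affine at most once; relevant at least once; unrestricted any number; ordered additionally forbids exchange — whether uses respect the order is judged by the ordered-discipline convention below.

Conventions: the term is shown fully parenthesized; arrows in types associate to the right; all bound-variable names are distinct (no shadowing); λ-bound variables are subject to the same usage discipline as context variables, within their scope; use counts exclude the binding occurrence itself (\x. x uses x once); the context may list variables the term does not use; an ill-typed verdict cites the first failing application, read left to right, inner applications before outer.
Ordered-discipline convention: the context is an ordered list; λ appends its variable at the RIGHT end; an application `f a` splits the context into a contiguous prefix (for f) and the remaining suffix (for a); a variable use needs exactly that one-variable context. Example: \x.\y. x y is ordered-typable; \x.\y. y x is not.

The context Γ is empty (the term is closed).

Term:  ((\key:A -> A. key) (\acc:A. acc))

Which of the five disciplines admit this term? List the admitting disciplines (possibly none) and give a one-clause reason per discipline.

admitted by: ordered, linear, affine, relevant, unrestricted
usage: key [bound] ×1, acc [bound] ×1
left-to-right use order: key, acc
typing: ✓ — A -> A
ordered: ✓, single-use (key, acc), ordered derivation ok
linear: ✓, single use per variable (key, acc)
affine: ✓, key, acc: no repeats, contraction unneeded
relevant: ✓, at least one use each (key, acc)
unrestricted: ✓, well-typed at A -> A; no restrictions here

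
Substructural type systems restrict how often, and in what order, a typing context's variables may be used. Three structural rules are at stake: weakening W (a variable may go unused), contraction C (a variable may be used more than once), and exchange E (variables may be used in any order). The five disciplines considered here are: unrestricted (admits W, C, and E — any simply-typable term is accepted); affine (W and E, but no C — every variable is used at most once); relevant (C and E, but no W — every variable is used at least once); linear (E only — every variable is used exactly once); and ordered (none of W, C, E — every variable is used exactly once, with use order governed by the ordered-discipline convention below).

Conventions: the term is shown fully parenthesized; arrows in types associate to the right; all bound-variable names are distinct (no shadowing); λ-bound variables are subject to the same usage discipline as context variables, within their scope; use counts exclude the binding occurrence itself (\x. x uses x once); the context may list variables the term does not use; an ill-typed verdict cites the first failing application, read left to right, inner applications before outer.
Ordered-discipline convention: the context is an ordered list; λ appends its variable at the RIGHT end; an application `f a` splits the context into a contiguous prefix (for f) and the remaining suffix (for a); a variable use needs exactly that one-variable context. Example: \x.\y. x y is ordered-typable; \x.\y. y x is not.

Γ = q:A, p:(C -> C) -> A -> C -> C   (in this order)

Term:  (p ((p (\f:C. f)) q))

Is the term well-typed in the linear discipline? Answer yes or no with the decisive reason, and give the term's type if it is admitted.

no — p ×2 used more than once (contraction)
variable uses: q ×1; p ×2; f (bound) ×1
left-to-right use order: p, p, f, q
typing: ✓ — A -> C -> C
per-discipline verdicts: ordered ✗ · linear ✗ · affine ✗ · relevant ✓ · unrestricted ✓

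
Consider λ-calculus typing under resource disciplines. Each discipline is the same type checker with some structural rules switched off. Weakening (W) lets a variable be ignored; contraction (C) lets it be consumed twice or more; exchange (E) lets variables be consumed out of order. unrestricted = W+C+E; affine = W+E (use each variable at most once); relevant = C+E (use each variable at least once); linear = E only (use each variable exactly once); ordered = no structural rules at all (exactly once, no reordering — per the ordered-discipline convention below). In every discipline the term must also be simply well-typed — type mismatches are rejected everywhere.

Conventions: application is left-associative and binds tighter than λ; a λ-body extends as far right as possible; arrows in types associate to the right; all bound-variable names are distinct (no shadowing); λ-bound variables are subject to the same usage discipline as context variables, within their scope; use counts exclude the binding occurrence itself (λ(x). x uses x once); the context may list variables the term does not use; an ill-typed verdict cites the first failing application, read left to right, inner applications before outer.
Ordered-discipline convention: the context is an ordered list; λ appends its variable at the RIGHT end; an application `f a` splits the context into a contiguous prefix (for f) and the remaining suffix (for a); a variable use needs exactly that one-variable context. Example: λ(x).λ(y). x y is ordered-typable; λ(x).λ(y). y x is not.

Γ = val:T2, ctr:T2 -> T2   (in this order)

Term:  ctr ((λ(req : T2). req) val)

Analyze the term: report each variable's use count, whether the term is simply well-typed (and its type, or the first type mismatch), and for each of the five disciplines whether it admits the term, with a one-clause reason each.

counts: val=1, ctr=1, req (λ-bound)=1
use order (left to right): ctr, req, val
typing: the term checks, with type T2
ordered: ✗, use order ctr, req, val needs exchange
linear: ✓, single use per variable (val, ctr, req)
affine: ✓, none of val, ctr, req used more than once
relevant: ✓, none of val, ctr, req goes unused
unrestricted: ✓, typability at T2 is all that's needed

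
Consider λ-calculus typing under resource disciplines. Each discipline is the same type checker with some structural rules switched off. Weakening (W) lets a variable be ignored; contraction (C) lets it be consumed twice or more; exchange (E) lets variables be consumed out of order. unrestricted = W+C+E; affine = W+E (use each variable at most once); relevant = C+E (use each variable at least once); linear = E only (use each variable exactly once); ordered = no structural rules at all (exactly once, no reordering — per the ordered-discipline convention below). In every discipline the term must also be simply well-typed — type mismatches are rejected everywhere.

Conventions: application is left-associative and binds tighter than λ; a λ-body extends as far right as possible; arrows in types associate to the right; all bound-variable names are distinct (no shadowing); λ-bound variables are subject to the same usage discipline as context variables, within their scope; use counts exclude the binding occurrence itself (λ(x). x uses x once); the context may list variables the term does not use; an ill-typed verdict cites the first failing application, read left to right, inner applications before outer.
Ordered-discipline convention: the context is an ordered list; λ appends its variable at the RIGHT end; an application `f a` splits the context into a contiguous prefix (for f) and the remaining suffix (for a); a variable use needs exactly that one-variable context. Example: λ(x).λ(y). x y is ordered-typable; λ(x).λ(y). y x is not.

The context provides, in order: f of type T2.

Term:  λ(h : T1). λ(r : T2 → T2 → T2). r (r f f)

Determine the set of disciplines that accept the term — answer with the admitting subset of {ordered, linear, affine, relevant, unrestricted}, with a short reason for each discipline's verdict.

admitted in: unrestricted
counts: f ×2; h [bound] ×0; r [bound] ×2
use order (left to right): r, r, f, f
typing: the term checks, with type T1 → (T2 → T2 → T2) → T2 → T2
ordered: ✗, uses contraction: f ×2, r ×2; h never used (weakening)
linear: ✗, uses contraction: f ×2, r ×2; h never used (weakening)
affine: ✗, uses contraction: f ×2, r ×2
relevant: ✗, h never used (weakening)
unrestricted: ✓, simply typable at T1 → (T2 → T2 → T2) → T2 → T2; W, C, E all held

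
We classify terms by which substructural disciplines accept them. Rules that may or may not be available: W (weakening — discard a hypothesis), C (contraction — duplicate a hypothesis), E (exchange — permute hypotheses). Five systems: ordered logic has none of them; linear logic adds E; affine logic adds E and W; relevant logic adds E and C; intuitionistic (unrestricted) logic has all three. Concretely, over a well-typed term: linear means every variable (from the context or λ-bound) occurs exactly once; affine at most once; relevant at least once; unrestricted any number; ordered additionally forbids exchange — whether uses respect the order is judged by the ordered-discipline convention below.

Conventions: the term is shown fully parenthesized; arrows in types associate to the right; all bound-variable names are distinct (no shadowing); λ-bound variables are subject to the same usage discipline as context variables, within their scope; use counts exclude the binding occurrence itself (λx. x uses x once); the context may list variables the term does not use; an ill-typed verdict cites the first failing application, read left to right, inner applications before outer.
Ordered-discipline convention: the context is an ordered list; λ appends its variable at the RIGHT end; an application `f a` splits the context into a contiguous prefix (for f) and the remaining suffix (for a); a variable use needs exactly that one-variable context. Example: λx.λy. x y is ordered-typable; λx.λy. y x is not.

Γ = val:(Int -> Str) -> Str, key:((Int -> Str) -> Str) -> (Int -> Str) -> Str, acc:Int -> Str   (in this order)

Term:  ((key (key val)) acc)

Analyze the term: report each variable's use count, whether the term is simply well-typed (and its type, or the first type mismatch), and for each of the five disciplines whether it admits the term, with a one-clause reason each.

usage: val: 1×, key: 2×, acc: 1×
left-to-right use order: key, key, val, acc
typing: well-typed at Str
ordered: ✗, repeated use of key ×2
linear: ✗, repeated use of key ×2
affine: ✗, repeated use of key ×2
relevant: ✓, at least one use each (val, key, acc)
unrestricted: ✓, type-checks (Str) and nothing is barred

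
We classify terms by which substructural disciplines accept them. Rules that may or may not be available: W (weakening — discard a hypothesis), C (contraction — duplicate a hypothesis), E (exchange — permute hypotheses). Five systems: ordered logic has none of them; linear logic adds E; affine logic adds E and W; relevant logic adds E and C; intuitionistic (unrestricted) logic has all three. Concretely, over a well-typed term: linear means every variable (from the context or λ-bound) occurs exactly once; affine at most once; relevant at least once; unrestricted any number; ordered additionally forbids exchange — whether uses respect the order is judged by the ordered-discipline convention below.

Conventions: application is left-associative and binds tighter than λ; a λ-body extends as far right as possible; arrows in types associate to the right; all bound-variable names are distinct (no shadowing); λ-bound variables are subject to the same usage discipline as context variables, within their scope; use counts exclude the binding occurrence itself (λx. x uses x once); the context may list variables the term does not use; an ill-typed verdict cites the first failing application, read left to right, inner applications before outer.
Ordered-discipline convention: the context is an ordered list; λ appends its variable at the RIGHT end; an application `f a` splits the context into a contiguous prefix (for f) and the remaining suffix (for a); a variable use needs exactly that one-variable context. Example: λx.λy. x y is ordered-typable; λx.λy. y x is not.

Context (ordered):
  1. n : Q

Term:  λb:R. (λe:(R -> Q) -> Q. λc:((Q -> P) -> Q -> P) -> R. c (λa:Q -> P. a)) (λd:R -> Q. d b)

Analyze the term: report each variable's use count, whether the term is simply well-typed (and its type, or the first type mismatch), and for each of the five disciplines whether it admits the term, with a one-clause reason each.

use counts: n: 0; b (bound): 1; e (bound): 0; c (bound): 1; a (bound): 1; d (bound): 1
order of uses: c, a, d, b
typing: well-typed at R -> (((Q -> P) -> Q -> P) -> R) -> R
ordered: ✗, n, e never used (weakening)
linear: ✗, n, e never used (weakening)
affine: ✓, n, b, e, c, a, d: no repeats, contraction unneeded
relevant: ✗, n, e never used (weakening)
unrestricted: ✓, type-checks (R -> (((Q -> P) -> Q -> P) -> R) -> R) and nothing is barred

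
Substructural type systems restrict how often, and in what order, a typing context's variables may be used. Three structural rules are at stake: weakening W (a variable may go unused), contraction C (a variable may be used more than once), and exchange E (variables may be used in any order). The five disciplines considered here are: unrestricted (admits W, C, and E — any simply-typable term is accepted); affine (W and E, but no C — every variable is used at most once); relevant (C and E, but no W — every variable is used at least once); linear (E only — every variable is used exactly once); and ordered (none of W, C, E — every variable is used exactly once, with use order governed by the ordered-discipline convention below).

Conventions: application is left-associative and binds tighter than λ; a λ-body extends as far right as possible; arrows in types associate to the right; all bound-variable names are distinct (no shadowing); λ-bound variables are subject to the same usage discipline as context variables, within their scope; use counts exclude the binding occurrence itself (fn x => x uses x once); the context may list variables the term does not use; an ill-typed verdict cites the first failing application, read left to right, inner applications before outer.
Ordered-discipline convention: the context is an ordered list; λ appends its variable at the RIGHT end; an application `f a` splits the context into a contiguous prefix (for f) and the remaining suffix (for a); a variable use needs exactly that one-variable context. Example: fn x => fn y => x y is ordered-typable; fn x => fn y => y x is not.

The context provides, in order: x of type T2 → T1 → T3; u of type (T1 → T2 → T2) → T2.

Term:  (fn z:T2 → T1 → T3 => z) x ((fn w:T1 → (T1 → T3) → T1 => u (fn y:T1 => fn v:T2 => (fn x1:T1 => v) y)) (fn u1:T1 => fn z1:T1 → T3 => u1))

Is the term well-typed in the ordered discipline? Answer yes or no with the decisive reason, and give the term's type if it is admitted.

no — w, x1, z1 never used (weakening)
usage: x=1; u=1; z [bound]=1; w [bound]=0; y [bound]=1; v [bound]=1; x1 [bound]=0; u1 [bound]=1; z1 [bound]=0
left-to-right use order: z, x, u, v, y, u1
typing: well-typed at T1 → T3
across the five disciplines: ordered ✗; linear ✗; affine ✓; relevant ✗; unrestricted ✓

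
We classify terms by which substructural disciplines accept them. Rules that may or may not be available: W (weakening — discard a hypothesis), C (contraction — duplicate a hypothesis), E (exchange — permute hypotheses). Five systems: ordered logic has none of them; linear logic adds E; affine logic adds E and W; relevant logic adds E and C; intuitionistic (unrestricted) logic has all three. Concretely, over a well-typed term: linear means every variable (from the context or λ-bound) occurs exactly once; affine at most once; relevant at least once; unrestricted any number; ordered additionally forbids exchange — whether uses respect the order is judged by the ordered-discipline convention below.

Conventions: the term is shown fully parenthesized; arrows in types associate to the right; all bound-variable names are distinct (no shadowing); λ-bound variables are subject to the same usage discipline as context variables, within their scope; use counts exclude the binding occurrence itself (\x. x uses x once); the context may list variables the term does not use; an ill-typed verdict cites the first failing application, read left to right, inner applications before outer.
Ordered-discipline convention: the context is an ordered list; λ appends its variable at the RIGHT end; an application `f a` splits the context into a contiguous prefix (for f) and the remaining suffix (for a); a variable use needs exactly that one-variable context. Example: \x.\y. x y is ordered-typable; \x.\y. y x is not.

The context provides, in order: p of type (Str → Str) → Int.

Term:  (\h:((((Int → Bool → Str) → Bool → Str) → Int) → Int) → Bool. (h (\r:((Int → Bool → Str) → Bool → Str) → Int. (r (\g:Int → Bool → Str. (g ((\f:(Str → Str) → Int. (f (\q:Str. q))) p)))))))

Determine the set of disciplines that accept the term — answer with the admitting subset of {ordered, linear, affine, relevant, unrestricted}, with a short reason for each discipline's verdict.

admitted in: linear, affine, relevant, unrestricted
counts: p=1; h [bound]=1; r [bound]=1; g [bound]=1; f [bound]=1; q [bound]=1
use order (left to right): h, r, g, f, q, p
typing: well-typed — term : (((((Int → Bool → Str) → Bool → Str) → Int) → Int) → Bool) → Bool
ordered: ✗ — needs exchange: uses follow h, r, g, f, q, p
linear: ✓ — exactly-once usage across p, h, r, g, f, q
affine: ✓ — p, h, r, g, f, q: no repeats, contraction unneeded
relevant: ✓ — p, h, r, g, f, q: all used, weakening unneeded
unrestricted: ✓ — well-typed at (((((Int → Bool → Str) → Bool → Str) → Int) → Int) → Bool) → Bool; no restrictions here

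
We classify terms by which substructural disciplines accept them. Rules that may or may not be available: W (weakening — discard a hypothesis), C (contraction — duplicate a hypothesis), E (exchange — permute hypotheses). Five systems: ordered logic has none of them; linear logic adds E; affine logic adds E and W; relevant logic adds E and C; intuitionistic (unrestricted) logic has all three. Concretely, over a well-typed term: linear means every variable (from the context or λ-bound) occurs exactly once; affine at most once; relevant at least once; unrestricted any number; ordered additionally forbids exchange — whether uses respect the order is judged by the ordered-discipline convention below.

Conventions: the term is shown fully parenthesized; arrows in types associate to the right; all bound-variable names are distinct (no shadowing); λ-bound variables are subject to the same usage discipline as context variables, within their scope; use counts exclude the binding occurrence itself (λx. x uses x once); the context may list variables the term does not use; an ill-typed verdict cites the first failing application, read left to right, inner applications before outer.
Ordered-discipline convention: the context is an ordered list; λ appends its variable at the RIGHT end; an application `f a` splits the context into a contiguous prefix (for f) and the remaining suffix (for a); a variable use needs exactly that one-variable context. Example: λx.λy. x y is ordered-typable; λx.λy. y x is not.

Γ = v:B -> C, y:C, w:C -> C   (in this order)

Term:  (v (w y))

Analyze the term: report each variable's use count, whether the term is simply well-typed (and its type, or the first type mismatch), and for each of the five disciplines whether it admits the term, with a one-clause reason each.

counts: v=1, y=1, w=1
uses in reading order: v, w, y
typing: ill-typed: an application expects B but receives C
ordered ✗ (a type mismatch blocks all five)
linear ✗ (the type mismatch rejects it)
affine ✗ (not simply typable)
relevant ✗ (fails simple typing)
unrestricted ✗ (a type mismatch blocks all five)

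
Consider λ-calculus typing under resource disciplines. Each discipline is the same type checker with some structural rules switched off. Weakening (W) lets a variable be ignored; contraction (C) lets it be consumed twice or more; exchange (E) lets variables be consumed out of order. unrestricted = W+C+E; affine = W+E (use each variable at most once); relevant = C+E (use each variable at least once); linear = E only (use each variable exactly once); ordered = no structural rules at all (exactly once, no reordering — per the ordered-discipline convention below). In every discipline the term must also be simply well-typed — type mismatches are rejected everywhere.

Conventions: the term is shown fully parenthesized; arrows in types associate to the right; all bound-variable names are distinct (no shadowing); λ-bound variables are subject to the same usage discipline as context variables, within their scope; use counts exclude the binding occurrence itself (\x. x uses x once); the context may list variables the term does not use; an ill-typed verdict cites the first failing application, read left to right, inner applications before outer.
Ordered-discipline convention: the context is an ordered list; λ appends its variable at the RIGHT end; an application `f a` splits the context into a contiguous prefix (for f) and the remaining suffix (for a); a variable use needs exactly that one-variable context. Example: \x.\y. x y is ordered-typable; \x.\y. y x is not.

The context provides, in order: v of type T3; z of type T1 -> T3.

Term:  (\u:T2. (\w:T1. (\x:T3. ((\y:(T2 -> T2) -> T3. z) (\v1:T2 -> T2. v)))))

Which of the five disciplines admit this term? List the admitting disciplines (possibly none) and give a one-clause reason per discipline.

admitted by: affine, unrestricted
variable uses: v: 1, z: 1, u (λ-bound): 0, w (λ-bound): 0, x (λ-bound): 0, y (λ-bound): 0, v1 (λ-bound): 0
use order (left to right): z, v
typing: well-typed — term : T2 -> T1 -> T3 -> T1 -> T3
ordered: ✗, u, w, x, y, v1 left unused
linear: ✗, u, w, x, y, v1 left unused
affine: ✓, at most one use each (v, z, u, w, x, y, v1)
relevant: ✗, u, w, x, y, v1 left unused
unrestricted: ✓, simply typable at T2 -> T1 -> T3 -> T1 -> T3; W, C, E all held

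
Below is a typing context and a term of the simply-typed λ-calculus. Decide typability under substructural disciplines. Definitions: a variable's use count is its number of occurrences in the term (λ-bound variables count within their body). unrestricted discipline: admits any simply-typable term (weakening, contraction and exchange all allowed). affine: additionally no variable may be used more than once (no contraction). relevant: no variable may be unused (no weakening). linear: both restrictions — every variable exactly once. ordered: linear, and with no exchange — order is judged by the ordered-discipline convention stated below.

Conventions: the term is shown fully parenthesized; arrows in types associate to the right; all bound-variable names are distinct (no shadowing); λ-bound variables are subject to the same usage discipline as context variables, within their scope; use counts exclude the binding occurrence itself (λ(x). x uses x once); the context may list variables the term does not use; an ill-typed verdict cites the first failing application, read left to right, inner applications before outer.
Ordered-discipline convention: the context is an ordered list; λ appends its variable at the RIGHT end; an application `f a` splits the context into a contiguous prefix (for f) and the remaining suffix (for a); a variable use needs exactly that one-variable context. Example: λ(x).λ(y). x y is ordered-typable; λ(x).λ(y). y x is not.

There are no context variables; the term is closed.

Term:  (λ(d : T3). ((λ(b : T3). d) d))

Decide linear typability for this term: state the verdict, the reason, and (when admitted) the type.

no — needs contraction — d ×2; b left unused
usage: d (λ-bound)=2, b (λ-bound)=0
use order (left to right): d, d
typing: ✓ — T3 -> T3
per-discipline verdicts: ordered ✗ | linear ✗ | affine ✗ | relevant ✗ | unrestricted ✓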